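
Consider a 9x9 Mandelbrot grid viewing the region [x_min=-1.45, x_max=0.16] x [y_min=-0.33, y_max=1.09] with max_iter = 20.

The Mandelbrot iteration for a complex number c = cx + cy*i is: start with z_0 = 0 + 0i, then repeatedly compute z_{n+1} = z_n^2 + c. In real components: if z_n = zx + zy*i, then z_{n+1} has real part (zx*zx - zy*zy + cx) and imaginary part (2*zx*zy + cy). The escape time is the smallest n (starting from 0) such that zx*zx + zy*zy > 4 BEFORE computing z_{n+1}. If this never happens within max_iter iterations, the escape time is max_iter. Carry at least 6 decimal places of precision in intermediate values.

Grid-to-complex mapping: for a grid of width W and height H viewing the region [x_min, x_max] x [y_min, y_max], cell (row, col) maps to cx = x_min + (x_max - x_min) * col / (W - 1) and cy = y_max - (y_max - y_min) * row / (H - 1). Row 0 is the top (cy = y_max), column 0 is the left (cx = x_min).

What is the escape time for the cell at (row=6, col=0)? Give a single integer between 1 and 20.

Answer: 12

Derivation:
z_0 = 0 + 0i, c = -1.4500 + 0.0250i
Iter 1: z = -1.4500 + 0.0250i, |z|^2 = 2.1031
Iter 2: z = 0.6519 + -0.0475i, |z|^2 = 0.4272
Iter 3: z = -1.0273 + -0.0369i, |z|^2 = 1.0567
Iter 4: z = -0.3960 + 0.1009i, |z|^2 = 0.1670
Iter 5: z = -1.3034 + -0.0549i, |z|^2 = 1.7018
Iter 6: z = 0.2458 + 0.1681i, |z|^2 = 0.0886
Iter 7: z = -1.4179 + 0.1076i, |z|^2 = 2.0219
Iter 8: z = 0.5487 + -0.2802i, |z|^2 = 0.3796
Iter 9: z = -1.2274 + -0.2825i, |z|^2 = 1.5863
Iter 10: z = -0.0233 + 0.7184i, |z|^2 = 0.5166
Iter 11: z = -1.9656 + -0.0085i, |z|^2 = 3.8635
Iter 12: z = 2.4134 + 0.0583i, |z|^2 = 5.8277
Escaped at iteration 12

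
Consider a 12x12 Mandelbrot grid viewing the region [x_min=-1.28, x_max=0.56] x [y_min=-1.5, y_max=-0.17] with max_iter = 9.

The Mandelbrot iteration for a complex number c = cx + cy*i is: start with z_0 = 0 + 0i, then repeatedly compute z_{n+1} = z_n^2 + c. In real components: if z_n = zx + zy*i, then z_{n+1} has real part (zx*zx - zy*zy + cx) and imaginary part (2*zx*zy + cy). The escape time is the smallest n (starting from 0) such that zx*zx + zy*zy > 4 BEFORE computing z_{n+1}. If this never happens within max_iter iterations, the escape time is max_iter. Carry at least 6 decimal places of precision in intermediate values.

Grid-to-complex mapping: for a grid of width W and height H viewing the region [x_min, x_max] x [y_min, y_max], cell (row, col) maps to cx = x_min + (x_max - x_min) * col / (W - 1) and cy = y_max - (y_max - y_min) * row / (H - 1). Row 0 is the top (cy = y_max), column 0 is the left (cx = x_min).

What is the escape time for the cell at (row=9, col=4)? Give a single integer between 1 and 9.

z_0 = 0 + 0i, c = -0.6109 + -1.2582i
Iter 1: z = -0.6109 + -1.2582i, |z|^2 = 1.9562
Iter 2: z = -1.8207 + 0.2791i, |z|^2 = 3.3929
Iter 3: z = 2.6262 + -2.2745i, |z|^2 = 12.0702
Escaped at iteration 3

Answer: 3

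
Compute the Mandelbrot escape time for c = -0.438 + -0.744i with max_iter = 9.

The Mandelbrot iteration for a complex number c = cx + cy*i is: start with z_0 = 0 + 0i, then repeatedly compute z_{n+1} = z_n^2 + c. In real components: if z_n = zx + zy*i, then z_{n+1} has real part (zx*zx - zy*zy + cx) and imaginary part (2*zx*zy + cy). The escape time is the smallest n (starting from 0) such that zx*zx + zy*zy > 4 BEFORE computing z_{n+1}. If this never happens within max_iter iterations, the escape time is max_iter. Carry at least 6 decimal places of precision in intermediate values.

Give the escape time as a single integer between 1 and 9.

Answer: 7

Derivation:
z_0 = 0 + 0i, c = -0.4380 + -0.7440i
Iter 1: z = -0.4380 + -0.7440i, |z|^2 = 0.7454
Iter 2: z = -0.7997 + -0.0923i, |z|^2 = 0.6480
Iter 3: z = 0.1930 + -0.5964i, |z|^2 = 0.3930
Iter 4: z = -0.7565 + -0.9742i, |z|^2 = 1.5214
Iter 5: z = -0.8148 + 0.7300i, |z|^2 = 1.1968
Iter 6: z = -0.3070 + -1.9336i, |z|^2 = 3.8332
Iter 7: z = -4.0827 + 0.4432i, |z|^2 = 16.8651
Escaped at iteration 7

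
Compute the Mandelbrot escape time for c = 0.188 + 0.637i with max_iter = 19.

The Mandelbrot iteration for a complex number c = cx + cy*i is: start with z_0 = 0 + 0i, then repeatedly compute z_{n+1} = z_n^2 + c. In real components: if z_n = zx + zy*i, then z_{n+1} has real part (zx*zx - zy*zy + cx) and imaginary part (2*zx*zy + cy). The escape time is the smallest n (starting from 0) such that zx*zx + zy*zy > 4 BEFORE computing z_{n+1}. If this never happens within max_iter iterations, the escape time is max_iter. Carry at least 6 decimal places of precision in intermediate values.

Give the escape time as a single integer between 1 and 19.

z_0 = 0 + 0i, c = 0.1880 + 0.6370i
Iter 1: z = 0.1880 + 0.6370i, |z|^2 = 0.4411
Iter 2: z = -0.1824 + 0.8765i, |z|^2 = 0.8016
Iter 3: z = -0.5470 + 0.3172i, |z|^2 = 0.3998
Iter 4: z = 0.3866 + 0.2900i, |z|^2 = 0.2335
Iter 5: z = 0.2534 + 0.8612i, |z|^2 = 0.8059
Iter 6: z = -0.4895 + 1.0734i, |z|^2 = 1.3918
Iter 7: z = -0.7246 + -0.4138i, |z|^2 = 0.6962
Iter 8: z = 0.5418 + 1.2367i, |z|^2 = 1.8228
Iter 9: z = -1.0478 + 1.9769i, |z|^2 = 5.0062
Escaped at iteration 9

Answer: 9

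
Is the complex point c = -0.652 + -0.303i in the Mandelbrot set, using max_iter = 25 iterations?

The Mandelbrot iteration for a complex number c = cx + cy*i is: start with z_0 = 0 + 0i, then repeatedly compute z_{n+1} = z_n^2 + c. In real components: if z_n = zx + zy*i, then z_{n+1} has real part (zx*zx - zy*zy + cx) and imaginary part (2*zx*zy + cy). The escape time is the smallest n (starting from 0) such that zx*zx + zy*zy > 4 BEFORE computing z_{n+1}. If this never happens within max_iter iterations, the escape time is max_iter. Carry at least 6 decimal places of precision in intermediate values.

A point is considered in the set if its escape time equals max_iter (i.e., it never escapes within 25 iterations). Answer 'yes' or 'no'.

z_0 = 0 + 0i, c = -0.6520 + -0.3030i
Iter 1: z = -0.6520 + -0.3030i, |z|^2 = 0.5169
Iter 2: z = -0.3187 + 0.0921i, |z|^2 = 0.1101
Iter 3: z = -0.5589 + -0.3617i, |z|^2 = 0.4432
Iter 4: z = -0.4705 + 0.1013i, |z|^2 = 0.2316
Iter 5: z = -0.4409 + -0.3983i, |z|^2 = 0.3531
Iter 6: z = -0.6162 + 0.0483i, |z|^2 = 0.3821
Iter 7: z = -0.2746 + -0.3625i, |z|^2 = 0.2068
Iter 8: z = -0.7080 + -0.1039i, |z|^2 = 0.5121
Iter 9: z = -0.1615 + -0.1558i, |z|^2 = 0.0504
Iter 10: z = -0.6502 + -0.2527i, |z|^2 = 0.4866
Iter 11: z = -0.2931 + 0.0256i, |z|^2 = 0.0865
Iter 12: z = -0.5668 + -0.3180i, |z|^2 = 0.4223
Iter 13: z = -0.4319 + 0.0574i, |z|^2 = 0.1898
Iter 14: z = -0.4688 + -0.3526i, |z|^2 = 0.3441
Iter 15: z = -0.5566 + 0.0276i, |z|^2 = 0.3106
Iter 16: z = -0.3430 + -0.3337i, |z|^2 = 0.2290
Iter 17: z = -0.6458 + -0.0741i, |z|^2 = 0.4225
Iter 18: z = -0.2405 + -0.2073i, |z|^2 = 0.1008
Iter 19: z = -0.6371 + -0.2033i, |z|^2 = 0.4473
Iter 20: z = -0.2874 + -0.0440i, |z|^2 = 0.0845
Iter 21: z = -0.5713 + -0.2777i, |z|^2 = 0.4036
Iter 22: z = -0.4027 + 0.0144i, |z|^2 = 0.1624
Iter 23: z = -0.4900 + -0.3146i, |z|^2 = 0.3391
Iter 24: z = -0.5108 + 0.0053i, |z|^2 = 0.2610
Did not escape in 25 iterations → in set

Answer: yes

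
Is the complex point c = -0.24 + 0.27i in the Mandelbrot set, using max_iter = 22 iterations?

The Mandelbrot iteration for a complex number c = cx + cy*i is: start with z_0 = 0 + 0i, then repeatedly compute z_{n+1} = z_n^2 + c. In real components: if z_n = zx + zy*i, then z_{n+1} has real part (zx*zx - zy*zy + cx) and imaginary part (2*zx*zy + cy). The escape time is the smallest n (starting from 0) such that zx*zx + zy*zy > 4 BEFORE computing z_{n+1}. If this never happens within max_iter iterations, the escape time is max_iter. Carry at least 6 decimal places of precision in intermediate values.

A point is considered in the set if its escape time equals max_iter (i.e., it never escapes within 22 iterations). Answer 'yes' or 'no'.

z_0 = 0 + 0i, c = -0.2400 + 0.2700i
Iter 1: z = -0.2400 + 0.2700i, |z|^2 = 0.1305
Iter 2: z = -0.2553 + 0.1404i, |z|^2 = 0.0849
Iter 3: z = -0.1945 + 0.1983i, |z|^2 = 0.0772
Iter 4: z = -0.2415 + 0.1928i, |z|^2 = 0.0955
Iter 5: z = -0.2189 + 0.1769i, |z|^2 = 0.0792
Iter 6: z = -0.2234 + 0.1926i, |z|^2 = 0.0870
Iter 7: z = -0.2272 + 0.1840i, |z|^2 = 0.0855
Iter 8: z = -0.2222 + 0.1864i, |z|^2 = 0.0841
Iter 9: z = -0.2254 + 0.1871i, |z|^2 = 0.0858
Iter 10: z = -0.2242 + 0.1856i, |z|^2 = 0.0847
Iter 11: z = -0.2242 + 0.1867i, |z|^2 = 0.0851
Iter 12: z = -0.2246 + 0.1863i, |z|^2 = 0.0851
Iter 13: z = -0.2242 + 0.1863i, |z|^2 = 0.0850
Iter 14: z = -0.2244 + 0.1864i, |z|^2 = 0.0851
Iter 15: z = -0.2244 + 0.1863i, |z|^2 = 0.0851
Iter 16: z = -0.2244 + 0.1864i, |z|^2 = 0.0851
Iter 17: z = -0.2244 + 0.1864i, |z|^2 = 0.0851
Iter 18: z = -0.2244 + 0.1864i, |z|^2 = 0.0851
Iter 19: z = -0.2244 + 0.1864i, |z|^2 = 0.0851
Iter 20: z = -0.2244 + 0.1864i, |z|^2 = 0.0851
Iter 21: z = -0.2244 + 0.1864i, |z|^2 = 0.0851
Did not escape in 22 iterations → in set

Answer: yes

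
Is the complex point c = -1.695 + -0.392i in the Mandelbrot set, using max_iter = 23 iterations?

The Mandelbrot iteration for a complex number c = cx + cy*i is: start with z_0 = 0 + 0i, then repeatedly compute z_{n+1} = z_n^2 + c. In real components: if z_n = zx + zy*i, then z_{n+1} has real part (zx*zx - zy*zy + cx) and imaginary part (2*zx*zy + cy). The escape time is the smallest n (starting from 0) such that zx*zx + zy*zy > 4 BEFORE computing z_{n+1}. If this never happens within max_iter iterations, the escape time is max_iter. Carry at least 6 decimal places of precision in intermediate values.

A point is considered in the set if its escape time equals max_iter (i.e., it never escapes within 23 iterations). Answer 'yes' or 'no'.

z_0 = 0 + 0i, c = -1.6950 + -0.3920i
Iter 1: z = -1.6950 + -0.3920i, |z|^2 = 3.0267
Iter 2: z = 1.0244 + 0.9369i, |z|^2 = 1.9271
Iter 3: z = -1.5234 + 1.5274i, |z|^2 = 4.6538
Escaped at iteration 3

Answer: no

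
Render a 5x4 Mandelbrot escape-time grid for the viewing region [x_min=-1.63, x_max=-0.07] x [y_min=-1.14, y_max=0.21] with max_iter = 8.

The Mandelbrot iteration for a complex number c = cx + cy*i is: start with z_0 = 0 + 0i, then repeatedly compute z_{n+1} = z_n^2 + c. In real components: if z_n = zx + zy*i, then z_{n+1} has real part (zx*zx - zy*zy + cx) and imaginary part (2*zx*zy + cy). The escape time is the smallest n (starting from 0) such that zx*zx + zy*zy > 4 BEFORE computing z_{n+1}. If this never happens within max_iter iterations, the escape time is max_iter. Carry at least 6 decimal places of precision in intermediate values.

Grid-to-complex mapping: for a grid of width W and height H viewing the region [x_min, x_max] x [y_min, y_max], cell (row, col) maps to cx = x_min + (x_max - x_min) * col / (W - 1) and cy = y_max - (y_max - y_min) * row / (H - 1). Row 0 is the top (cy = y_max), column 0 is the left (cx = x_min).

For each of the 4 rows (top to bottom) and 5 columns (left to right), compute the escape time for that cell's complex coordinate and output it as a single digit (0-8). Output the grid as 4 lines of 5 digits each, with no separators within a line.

(row=0, col=0): c = -1.6300 + 0.2100i → escape time 4
(row=0, col=1): c = -1.2400 + 0.2100i → escape time 8
(row=0, col=2): c = -0.8500 + 0.2100i → escape time 8
(row=0, col=3): c = -0.4600 + 0.2100i → escape time 8
(row=0, col=4): c = -0.0700 + 0.2100i → escape time 8
(row=1, col=0): c = -1.6300 + -0.2400i → escape time 4
(row=1, col=1): c = -1.2400 + -0.2400i → escape time 8
(row=1, col=2): c = -0.8500 + -0.2400i → escape time 8
(row=1, col=3): c = -0.4600 + -0.2400i → escape time 8
(row=1, col=4): c = -0.0700 + -0.2400i → escape time 8
(row=2, col=0): c = -1.6300 + -0.6900i → escape time 3
(row=2, col=1): c = -1.2400 + -0.6900i → escape time 3
(row=2, col=2): c = -0.8500 + -0.6900i → escape time 4
(row=2, col=3): c = -0.4600 + -0.6900i → escape time 8
(row=2, col=4): c = -0.0700 + -0.6900i → escape time 8
(row=3, col=0): c = -1.6300 + -1.1400i → escape time 2
(row=3, col=1): c = -1.2400 + -1.1400i → escape time 3
(row=3, col=2): c = -0.8500 + -1.1400i → escape time 3
(row=3, col=3): c = -0.4600 + -1.1400i → escape time 3
(row=3, col=4): c = -0.0700 + -1.1400i → escape time 4

Answer: 48888
48888
33488
23334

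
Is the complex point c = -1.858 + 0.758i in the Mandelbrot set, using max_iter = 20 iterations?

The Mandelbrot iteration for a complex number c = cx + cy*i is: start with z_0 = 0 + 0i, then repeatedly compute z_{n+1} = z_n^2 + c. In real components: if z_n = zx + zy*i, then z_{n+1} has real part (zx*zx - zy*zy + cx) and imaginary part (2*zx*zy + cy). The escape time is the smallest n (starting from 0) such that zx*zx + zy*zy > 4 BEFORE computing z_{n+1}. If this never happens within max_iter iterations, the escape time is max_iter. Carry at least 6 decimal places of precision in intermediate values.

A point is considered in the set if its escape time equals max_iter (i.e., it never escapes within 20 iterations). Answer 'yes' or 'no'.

Answer: no

Derivation:
z_0 = 0 + 0i, c = -1.8580 + 0.7580i
Iter 1: z = -1.8580 + 0.7580i, |z|^2 = 4.0267
Escaped at iteration 1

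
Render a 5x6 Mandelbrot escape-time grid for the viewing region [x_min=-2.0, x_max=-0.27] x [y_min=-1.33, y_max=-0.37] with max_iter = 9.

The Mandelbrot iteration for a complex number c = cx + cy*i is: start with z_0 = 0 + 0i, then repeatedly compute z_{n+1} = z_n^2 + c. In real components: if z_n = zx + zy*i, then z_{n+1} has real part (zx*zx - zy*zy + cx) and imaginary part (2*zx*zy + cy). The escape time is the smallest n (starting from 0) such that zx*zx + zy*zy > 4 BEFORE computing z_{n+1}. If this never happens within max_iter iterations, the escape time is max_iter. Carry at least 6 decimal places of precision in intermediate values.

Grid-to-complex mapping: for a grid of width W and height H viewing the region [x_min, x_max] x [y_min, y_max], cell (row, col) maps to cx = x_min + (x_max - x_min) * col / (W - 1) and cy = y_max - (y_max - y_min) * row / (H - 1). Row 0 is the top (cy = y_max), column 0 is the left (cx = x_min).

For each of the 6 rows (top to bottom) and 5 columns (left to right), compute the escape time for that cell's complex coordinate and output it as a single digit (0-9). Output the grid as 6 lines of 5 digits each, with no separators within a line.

(row=0, col=0): c = -2.0000 + -0.3700i → escape time 1
(row=0, col=1): c = -1.5675 + -0.3700i → escape time 4
(row=0, col=2): c = -1.1350 + -0.3700i → escape time 7
(row=0, col=3): c = -0.7025 + -0.3700i → escape time 9
(row=0, col=4): c = -0.2700 + -0.3700i → escape time 9
(row=1, col=0): c = -2.0000 + -0.5620i → escape time 1
(row=1, col=1): c = -1.5675 + -0.5620i → escape time 3
(row=1, col=2): c = -1.1350 + -0.5620i → escape time 4
(row=1, col=3): c = -0.7025 + -0.5620i → escape time 6
(row=1, col=4): c = -0.2700 + -0.5620i → escape time 9
(row=2, col=0): c = -2.0000 + -0.7540i → escape time 1
(row=2, col=1): c = -1.5675 + -0.7540i → escape time 3
(row=2, col=2): c = -1.1350 + -0.7540i → escape time 3
(row=2, col=3): c = -0.7025 + -0.7540i → escape time 4
(row=2, col=4): c = -0.2700 + -0.7540i → escape time 9
(row=3, col=0): c = -2.0000 + -0.9460i → escape time 1
(row=3, col=1): c = -1.5675 + -0.9460i → escape time 2
(row=3, col=2): c = -1.1350 + -0.9460i → escape time 3
(row=3, col=3): c = -0.7025 + -0.9460i → escape time 4
(row=3, col=4): c = -0.2700 + -0.9460i → escape time 6
(row=4, col=0): c = -2.0000 + -1.1380i → escape time 1
(row=4, col=1): c = -1.5675 + -1.1380i → escape time 2
(row=4, col=2): c = -1.1350 + -1.1380i → escape time 3
(row=4, col=3): c = -0.7025 + -1.1380i → escape time 3
(row=4, col=4): c = -0.2700 + -1.1380i → escape time 4
(row=5, col=0): c = -2.0000 + -1.3300i → escape time 1
(row=5, col=1): c = -1.5675 + -1.3300i → escape time 1
(row=5, col=2): c = -1.1350 + -1.3300i → escape time 2
(row=5, col=3): c = -0.7025 + -1.3300i → escape time 2
(row=5, col=4): c = -0.2700 + -1.3300i → escape time 2

Answer: 14799
13469
13349
12346
12334
11222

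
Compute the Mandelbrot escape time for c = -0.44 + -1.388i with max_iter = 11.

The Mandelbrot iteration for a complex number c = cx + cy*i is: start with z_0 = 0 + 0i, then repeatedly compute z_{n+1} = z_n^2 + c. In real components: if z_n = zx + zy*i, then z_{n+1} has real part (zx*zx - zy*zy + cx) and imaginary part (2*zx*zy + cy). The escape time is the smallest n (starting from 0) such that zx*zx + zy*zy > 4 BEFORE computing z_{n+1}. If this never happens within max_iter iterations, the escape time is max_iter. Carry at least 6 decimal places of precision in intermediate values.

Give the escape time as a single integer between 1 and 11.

Answer: 2

Derivation:
z_0 = 0 + 0i, c = -0.4400 + -1.3880i
Iter 1: z = -0.4400 + -1.3880i, |z|^2 = 2.1201
Iter 2: z = -2.1729 + -0.1666i, |z|^2 = 4.7494
Escaped at iteration 2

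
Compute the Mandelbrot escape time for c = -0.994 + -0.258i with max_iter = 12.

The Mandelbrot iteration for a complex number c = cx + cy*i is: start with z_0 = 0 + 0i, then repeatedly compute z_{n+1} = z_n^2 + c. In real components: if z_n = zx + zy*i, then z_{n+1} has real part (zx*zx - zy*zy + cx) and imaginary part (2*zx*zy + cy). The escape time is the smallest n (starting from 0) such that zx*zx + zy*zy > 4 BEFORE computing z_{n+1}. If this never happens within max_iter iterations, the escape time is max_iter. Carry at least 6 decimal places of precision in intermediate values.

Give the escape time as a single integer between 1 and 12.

Answer: 12

Derivation:
z_0 = 0 + 0i, c = -0.9940 + -0.2580i
Iter 1: z = -0.9940 + -0.2580i, |z|^2 = 1.0546
Iter 2: z = -0.0725 + 0.2549i, |z|^2 = 0.0702
Iter 3: z = -1.0537 + -0.2950i, |z|^2 = 1.1973
Iter 4: z = 0.0293 + 0.3636i, |z|^2 = 0.1331
Iter 5: z = -1.1254 + -0.2367i, |z|^2 = 1.3225
Iter 6: z = 0.2164 + 0.2747i, |z|^2 = 0.1223
Iter 7: z = -1.0226 + -0.1391i, |z|^2 = 1.0651
Iter 8: z = 0.0324 + 0.0264i, |z|^2 = 0.0017
Iter 9: z = -0.9936 + -0.2563i, |z|^2 = 1.0530
Iter 10: z = -0.0723 + 0.2513i, |z|^2 = 0.0684
Iter 11: z = -1.0519 + -0.2944i, |z|^2 = 1.1932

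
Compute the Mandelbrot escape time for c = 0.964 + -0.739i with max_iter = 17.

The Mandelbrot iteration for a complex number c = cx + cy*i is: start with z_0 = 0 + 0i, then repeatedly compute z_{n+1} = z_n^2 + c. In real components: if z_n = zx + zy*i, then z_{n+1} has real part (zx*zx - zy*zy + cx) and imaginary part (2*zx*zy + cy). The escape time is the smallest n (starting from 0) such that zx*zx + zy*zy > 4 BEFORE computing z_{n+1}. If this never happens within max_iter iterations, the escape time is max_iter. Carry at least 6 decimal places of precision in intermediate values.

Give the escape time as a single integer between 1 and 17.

Answer: 2

Derivation:
z_0 = 0 + 0i, c = 0.9640 + -0.7390i
Iter 1: z = 0.9640 + -0.7390i, |z|^2 = 1.4754
Iter 2: z = 1.3472 + -2.1638i, |z|^2 = 6.4969
Escaped at iteration 2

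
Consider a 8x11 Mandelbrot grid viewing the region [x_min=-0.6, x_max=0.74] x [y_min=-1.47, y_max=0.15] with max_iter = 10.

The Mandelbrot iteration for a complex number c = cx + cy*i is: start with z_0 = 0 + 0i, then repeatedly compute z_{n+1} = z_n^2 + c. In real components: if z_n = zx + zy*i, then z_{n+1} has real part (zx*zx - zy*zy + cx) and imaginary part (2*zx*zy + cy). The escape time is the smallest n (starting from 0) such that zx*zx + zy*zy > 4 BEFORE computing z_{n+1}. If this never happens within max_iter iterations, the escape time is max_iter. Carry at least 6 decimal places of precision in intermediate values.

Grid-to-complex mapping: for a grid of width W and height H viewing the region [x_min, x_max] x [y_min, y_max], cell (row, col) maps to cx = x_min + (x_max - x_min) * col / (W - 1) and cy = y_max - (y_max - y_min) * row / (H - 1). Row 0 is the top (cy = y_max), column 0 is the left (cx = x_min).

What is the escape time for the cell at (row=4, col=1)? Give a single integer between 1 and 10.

Answer: 10

Derivation:
z_0 = 0 + 0i, c = -0.4086 + -0.4980i
Iter 1: z = -0.4086 + -0.4980i, |z|^2 = 0.4149
Iter 2: z = -0.4896 + -0.0911i, |z|^2 = 0.2480
Iter 3: z = -0.1771 + -0.4088i, |z|^2 = 0.1985
Iter 4: z = -0.5443 + -0.3532i, |z|^2 = 0.4210
Iter 5: z = -0.2370 + -0.1135i, |z|^2 = 0.0691
Iter 6: z = -0.3653 + -0.4442i, |z|^2 = 0.3307
Iter 7: z = -0.4725 + -0.1735i, |z|^2 = 0.2533
Iter 8: z = -0.2155 + -0.3341i, |z|^2 = 0.1580
Iter 9: z = -0.4738 + -0.3540i, |z|^2 = 0.3498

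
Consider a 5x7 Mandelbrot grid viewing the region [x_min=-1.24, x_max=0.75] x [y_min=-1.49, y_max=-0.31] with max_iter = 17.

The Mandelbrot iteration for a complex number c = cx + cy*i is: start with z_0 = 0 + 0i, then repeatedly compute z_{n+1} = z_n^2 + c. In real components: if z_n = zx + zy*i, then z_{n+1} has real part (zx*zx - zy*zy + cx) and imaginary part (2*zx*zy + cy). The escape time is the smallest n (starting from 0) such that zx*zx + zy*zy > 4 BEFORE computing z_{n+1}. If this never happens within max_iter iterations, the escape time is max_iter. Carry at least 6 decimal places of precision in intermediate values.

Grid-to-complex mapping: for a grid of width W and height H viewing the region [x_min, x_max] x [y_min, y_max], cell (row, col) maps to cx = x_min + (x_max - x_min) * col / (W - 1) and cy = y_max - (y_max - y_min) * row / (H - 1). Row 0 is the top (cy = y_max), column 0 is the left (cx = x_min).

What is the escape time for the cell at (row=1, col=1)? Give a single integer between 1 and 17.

z_0 = 0 + 0i, c = -0.7425 + -0.5067i
Iter 1: z = -0.7425 + -0.5067i, |z|^2 = 0.8080
Iter 2: z = -0.4479 + 0.2457i, |z|^2 = 0.2610
Iter 3: z = -0.6023 + -0.7268i, |z|^2 = 0.8910
Iter 4: z = -0.9080 + 0.3688i, |z|^2 = 0.9605
Iter 5: z = -0.0540 + -1.1764i, |z|^2 = 1.3868
Iter 6: z = -2.1235 + -0.3796i, |z|^2 = 4.6532
Escaped at iteration 6

Answer: 6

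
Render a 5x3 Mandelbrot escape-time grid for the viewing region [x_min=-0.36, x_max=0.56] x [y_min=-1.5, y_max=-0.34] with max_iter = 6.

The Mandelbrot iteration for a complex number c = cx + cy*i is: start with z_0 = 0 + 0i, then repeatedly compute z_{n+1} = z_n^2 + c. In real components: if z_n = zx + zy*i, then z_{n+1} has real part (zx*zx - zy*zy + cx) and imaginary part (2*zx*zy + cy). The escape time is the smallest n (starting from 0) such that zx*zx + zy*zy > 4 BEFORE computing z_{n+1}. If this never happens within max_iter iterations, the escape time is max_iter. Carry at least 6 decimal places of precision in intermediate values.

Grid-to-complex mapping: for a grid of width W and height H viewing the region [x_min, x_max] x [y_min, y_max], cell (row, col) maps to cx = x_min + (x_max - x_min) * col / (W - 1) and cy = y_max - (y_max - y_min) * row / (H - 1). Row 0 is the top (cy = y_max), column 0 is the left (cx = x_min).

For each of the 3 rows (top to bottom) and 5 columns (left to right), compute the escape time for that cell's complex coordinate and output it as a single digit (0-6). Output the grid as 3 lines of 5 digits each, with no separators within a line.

(row=0, col=0): c = -0.3600 + -0.3400i → escape time 6
(row=0, col=1): c = -0.1300 + -0.3400i → escape time 6
(row=0, col=2): c = 0.1000 + -0.3400i → escape time 6
(row=0, col=3): c = 0.3300 + -0.3400i → escape time 6
(row=0, col=4): c = 0.5600 + -0.3400i → escape time 4
(row=1, col=0): c = -0.3600 + -0.9200i → escape time 5
(row=1, col=1): c = -0.1300 + -0.9200i → escape time 6
(row=1, col=2): c = 0.1000 + -0.9200i → escape time 5
(row=1, col=3): c = 0.3300 + -0.9200i → escape time 4
(row=1, col=4): c = 0.5600 + -0.9200i → escape time 3
(row=2, col=0): c = -0.3600 + -1.5000i → escape time 2
(row=2, col=1): c = -0.1300 + -1.5000i → escape time 2
(row=2, col=2): c = 0.1000 + -1.5000i → escape time 2
(row=2, col=3): c = 0.3300 + -1.5000i → escape time 2
(row=2, col=4): c = 0.5600 + -1.5000i → escape time 2

Answer: 66664
56543
22222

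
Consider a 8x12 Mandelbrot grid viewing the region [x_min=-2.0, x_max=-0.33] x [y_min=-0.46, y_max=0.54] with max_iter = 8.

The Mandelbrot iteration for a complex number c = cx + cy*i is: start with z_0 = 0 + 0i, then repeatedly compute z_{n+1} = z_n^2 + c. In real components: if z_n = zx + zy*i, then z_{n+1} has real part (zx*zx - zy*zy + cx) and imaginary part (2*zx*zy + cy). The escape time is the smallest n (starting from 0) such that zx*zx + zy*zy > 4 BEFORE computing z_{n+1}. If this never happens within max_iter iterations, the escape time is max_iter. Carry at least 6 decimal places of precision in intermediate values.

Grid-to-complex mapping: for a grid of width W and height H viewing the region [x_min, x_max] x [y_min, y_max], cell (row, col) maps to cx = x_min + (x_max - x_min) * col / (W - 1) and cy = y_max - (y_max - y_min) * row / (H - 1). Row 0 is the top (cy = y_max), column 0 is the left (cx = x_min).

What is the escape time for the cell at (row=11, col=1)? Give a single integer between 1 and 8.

z_0 = 0 + 0i, c = -1.7614 + -0.4600i
Iter 1: z = -1.7614 + -0.4600i, |z|^2 = 3.3142
Iter 2: z = 1.1296 + 1.1605i, |z|^2 = 2.6228
Iter 3: z = -1.8322 + 2.1618i, |z|^2 = 8.0306
Escaped at iteration 3

Answer: 3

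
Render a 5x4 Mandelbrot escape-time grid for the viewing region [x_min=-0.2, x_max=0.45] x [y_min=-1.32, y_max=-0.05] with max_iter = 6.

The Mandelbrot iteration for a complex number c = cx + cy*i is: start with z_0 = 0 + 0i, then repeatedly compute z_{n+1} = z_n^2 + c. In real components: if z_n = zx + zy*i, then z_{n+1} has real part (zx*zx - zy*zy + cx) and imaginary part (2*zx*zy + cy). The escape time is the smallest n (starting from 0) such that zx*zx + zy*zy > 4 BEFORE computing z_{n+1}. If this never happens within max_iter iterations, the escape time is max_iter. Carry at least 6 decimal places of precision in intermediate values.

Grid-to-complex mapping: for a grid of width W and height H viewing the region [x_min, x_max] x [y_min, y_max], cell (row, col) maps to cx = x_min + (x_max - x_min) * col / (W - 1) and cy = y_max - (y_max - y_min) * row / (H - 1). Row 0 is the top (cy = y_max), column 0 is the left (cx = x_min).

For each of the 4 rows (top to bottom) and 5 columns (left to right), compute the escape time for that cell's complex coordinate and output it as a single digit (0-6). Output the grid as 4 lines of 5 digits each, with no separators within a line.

Answer: 66666
66666
66543
22222

Derivation:
(row=0, col=0): c = -0.2000 + -0.0500i → escape time 6
(row=0, col=1): c = -0.0375 + -0.0500i → escape time 6
(row=0, col=2): c = 0.1250 + -0.0500i → escape time 6
(row=0, col=3): c = 0.2875 + -0.0500i → escape time 6
(row=0, col=4): c = 0.4500 + -0.0500i → escape time 6
(row=1, col=0): c = -0.2000 + -0.4733i → escape time 6
(row=1, col=1): c = -0.0375 + -0.4733i → escape time 6
(row=1, col=2): c = 0.1250 + -0.4733i → escape time 6
(row=1, col=3): c = 0.2875 + -0.4733i → escape time 6
(row=1, col=4): c = 0.4500 + -0.4733i → escape time 6
(row=2, col=0): c = -0.2000 + -0.8967i → escape time 6
(row=2, col=1): c = -0.0375 + -0.8967i → escape time 6
(row=2, col=2): c = 0.1250 + -0.8967i → escape time 5
(row=2, col=3): c = 0.2875 + -0.8967i → escape time 4
(row=2, col=4): c = 0.4500 + -0.8967i → escape time 3
(row=3, col=0): c = -0.2000 + -1.3200i → escape time 2
(row=3, col=1): c = -0.0375 + -1.3200i → escape time 2
(row=3, col=2): c = 0.1250 + -1.3200i → escape time 2
(row=3, col=3): c = 0.2875 + -1.3200i → escape time 2
(row=3, col=4): c = 0.4500 + -1.3200i → escape time 2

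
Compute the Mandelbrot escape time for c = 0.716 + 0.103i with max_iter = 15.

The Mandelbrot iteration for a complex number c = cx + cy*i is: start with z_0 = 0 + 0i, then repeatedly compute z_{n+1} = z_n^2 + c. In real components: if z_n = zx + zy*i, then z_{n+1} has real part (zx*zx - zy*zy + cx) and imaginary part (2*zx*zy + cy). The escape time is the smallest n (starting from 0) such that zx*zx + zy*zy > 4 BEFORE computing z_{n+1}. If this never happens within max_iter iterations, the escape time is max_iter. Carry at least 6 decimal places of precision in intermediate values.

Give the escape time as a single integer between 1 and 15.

z_0 = 0 + 0i, c = 0.7160 + 0.1030i
Iter 1: z = 0.7160 + 0.1030i, |z|^2 = 0.5233
Iter 2: z = 1.2180 + 0.2505i, |z|^2 = 1.5464
Iter 3: z = 2.1369 + 0.7132i, |z|^2 = 5.0750
Escaped at iteration 3

Answer: 3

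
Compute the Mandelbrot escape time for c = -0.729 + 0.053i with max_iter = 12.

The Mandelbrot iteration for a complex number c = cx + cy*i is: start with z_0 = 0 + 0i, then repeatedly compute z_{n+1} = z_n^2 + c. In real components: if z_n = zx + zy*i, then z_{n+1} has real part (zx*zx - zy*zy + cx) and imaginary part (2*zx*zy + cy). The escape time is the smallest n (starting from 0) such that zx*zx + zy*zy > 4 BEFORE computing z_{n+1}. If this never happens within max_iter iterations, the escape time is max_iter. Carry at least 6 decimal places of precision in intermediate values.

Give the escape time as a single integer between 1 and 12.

z_0 = 0 + 0i, c = -0.7290 + 0.0530i
Iter 1: z = -0.7290 + 0.0530i, |z|^2 = 0.5342
Iter 2: z = -0.2004 + -0.0243i, |z|^2 = 0.0407
Iter 3: z = -0.6894 + 0.0627i, |z|^2 = 0.4793
Iter 4: z = -0.2576 + -0.0335i, |z|^2 = 0.0675
Iter 5: z = -0.6638 + 0.0703i, |z|^2 = 0.4455
Iter 6: z = -0.2934 + -0.0403i, |z|^2 = 0.0877
Iter 7: z = -0.6446 + 0.0766i, |z|^2 = 0.4213
Iter 8: z = -0.3194 + -0.0458i, |z|^2 = 0.1041
Iter 9: z = -0.6291 + 0.0822i, |z|^2 = 0.4025
Iter 10: z = -0.3400 + -0.0505i, |z|^2 = 0.1182
Iter 11: z = -0.6159 + 0.0873i, |z|^2 = 0.3870

Answer: 12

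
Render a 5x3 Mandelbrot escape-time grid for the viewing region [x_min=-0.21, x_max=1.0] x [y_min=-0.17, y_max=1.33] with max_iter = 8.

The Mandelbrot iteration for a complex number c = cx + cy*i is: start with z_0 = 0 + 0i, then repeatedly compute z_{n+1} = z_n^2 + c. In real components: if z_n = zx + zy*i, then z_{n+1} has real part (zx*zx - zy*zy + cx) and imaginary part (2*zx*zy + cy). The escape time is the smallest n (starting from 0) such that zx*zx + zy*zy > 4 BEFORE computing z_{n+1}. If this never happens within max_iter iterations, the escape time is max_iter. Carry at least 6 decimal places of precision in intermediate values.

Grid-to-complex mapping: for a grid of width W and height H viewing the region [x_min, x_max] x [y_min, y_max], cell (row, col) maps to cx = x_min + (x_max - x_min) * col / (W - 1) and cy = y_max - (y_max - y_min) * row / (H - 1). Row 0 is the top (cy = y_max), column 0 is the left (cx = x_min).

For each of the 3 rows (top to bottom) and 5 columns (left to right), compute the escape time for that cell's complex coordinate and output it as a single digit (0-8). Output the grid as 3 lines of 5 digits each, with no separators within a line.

Answer: 22222
88832
88832

Derivation:
(row=0, col=0): c = -0.2100 + 1.3300i → escape time 2
(row=0, col=1): c = 0.0925 + 1.3300i → escape time 2
(row=0, col=2): c = 0.3950 + 1.3300i → escape time 2
(row=0, col=3): c = 0.6975 + 1.3300i → escape time 2
(row=0, col=4): c = 1.0000 + 1.3300i → escape time 2
(row=1, col=0): c = -0.2100 + 0.5800i → escape time 8
(row=1, col=1): c = 0.0925 + 0.5800i → escape time 8
(row=1, col=2): c = 0.3950 + 0.5800i → escape time 8
(row=1, col=3): c = 0.6975 + 0.5800i → escape time 3
(row=1, col=4): c = 1.0000 + 0.5800i → escape time 2
(row=2, col=0): c = -0.2100 + -0.1700i → escape time 8
(row=2, col=1): c = 0.0925 + -0.1700i → escape time 8
(row=2, col=2): c = 0.3950 + -0.1700i → escape time 8
(row=2, col=3): c = 0.6975 + -0.1700i → escape time 3
(row=2, col=4): c = 1.0000 + -0.1700i → escape time 2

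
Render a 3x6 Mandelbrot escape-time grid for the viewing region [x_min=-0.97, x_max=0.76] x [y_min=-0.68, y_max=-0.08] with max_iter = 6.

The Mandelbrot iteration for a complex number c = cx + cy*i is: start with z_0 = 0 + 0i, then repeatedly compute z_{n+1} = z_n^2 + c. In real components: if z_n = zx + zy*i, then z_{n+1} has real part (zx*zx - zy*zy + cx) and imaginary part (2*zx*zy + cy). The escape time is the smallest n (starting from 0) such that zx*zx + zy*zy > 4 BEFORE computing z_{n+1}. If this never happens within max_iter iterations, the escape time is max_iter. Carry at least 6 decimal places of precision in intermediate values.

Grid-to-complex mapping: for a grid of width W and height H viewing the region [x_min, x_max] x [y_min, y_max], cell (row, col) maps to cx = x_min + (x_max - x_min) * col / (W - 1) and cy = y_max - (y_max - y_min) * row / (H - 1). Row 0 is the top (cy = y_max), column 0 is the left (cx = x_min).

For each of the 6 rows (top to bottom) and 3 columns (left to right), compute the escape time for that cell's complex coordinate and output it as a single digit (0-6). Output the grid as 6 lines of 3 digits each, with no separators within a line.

(row=0, col=0): c = -0.9700 + -0.0800i → escape time 6
(row=0, col=1): c = -0.1050 + -0.0800i → escape time 6
(row=0, col=2): c = 0.7600 + -0.0800i → escape time 3
(row=1, col=0): c = -0.9700 + -0.2000i → escape time 6
(row=1, col=1): c = -0.1050 + -0.2000i → escape time 6
(row=1, col=2): c = 0.7600 + -0.2000i → escape time 3
(row=2, col=0): c = -0.9700 + -0.3200i → escape time 6
(row=2, col=1): c = -0.1050 + -0.3200i → escape time 6
(row=2, col=2): c = 0.7600 + -0.3200i → escape time 3
(row=3, col=0): c = -0.9700 + -0.4400i → escape time 6
(row=3, col=1): c = -0.1050 + -0.4400i → escape time 6
(row=3, col=2): c = 0.7600 + -0.4400i → escape time 3
(row=4, col=0): c = -0.9700 + -0.5600i → escape time 5
(row=4, col=1): c = -0.1050 + -0.5600i → escape time 6
(row=4, col=2): c = 0.7600 + -0.5600i → escape time 3
(row=5, col=0): c = -0.9700 + -0.6800i → escape time 4
(row=5, col=1): c = -0.1050 + -0.6800i → escape time 6
(row=5, col=2): c = 0.7600 + -0.6800i → escape time 3

Answer: 663
663
663
663
563
463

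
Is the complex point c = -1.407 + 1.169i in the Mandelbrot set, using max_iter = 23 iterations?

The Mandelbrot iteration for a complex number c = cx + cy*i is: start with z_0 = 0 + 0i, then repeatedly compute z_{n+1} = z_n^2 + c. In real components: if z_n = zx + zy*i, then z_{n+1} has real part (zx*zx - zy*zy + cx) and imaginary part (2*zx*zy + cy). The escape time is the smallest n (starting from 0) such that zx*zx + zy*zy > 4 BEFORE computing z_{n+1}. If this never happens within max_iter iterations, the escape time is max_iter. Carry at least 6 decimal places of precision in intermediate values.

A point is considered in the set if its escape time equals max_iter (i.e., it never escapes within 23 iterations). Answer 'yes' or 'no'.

Answer: no

Derivation:
z_0 = 0 + 0i, c = -1.4070 + 1.1690i
Iter 1: z = -1.4070 + 1.1690i, |z|^2 = 3.3462
Iter 2: z = -0.7939 + -2.1206i, |z|^2 = 5.1271
Escaped at iteration 2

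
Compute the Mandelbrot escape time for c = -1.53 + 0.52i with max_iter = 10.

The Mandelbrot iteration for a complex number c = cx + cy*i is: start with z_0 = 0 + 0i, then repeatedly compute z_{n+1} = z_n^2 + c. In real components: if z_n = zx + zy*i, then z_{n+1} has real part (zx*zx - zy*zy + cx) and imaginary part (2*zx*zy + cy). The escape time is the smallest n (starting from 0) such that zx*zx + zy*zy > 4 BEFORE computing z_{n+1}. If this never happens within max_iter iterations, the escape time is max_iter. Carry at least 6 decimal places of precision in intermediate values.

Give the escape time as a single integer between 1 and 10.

Answer: 3

Derivation:
z_0 = 0 + 0i, c = -1.5300 + 0.5200i
Iter 1: z = -1.5300 + 0.5200i, |z|^2 = 2.6113
Iter 2: z = 0.5405 + -1.0712i, |z|^2 = 1.4396
Iter 3: z = -2.3853 + -0.6380i, |z|^2 = 6.0968
Escaped at iteration 3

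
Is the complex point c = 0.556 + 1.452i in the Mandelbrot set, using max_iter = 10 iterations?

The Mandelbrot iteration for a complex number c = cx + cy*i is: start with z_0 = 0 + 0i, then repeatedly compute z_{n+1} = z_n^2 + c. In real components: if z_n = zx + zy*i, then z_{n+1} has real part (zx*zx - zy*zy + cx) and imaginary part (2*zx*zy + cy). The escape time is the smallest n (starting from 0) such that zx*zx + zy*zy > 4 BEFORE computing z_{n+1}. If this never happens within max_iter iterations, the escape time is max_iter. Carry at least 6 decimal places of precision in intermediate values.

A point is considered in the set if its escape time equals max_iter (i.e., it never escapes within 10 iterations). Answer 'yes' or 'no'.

Answer: no

Derivation:
z_0 = 0 + 0i, c = 0.5560 + 1.4520i
Iter 1: z = 0.5560 + 1.4520i, |z|^2 = 2.4174
Iter 2: z = -1.2432 + 3.0666i, |z|^2 = 10.9496
Escaped at iteration 2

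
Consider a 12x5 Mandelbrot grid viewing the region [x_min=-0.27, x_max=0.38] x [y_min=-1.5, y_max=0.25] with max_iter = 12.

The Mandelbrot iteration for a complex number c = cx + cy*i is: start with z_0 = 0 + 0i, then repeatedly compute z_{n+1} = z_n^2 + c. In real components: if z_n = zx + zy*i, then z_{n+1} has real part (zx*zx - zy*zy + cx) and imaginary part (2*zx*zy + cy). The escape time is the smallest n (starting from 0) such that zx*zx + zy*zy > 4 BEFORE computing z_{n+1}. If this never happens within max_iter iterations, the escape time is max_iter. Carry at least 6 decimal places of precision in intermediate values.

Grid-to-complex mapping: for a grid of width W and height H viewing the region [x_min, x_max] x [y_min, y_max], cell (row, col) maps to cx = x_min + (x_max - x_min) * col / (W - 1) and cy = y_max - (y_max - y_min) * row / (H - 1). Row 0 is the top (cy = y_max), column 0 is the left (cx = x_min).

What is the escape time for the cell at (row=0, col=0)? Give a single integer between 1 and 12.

z_0 = 0 + 0i, c = -0.2700 + 0.2500i
Iter 1: z = -0.2700 + 0.2500i, |z|^2 = 0.1354
Iter 2: z = -0.2596 + 0.1150i, |z|^2 = 0.0806
Iter 3: z = -0.2158 + 0.1903i, |z|^2 = 0.0828
Iter 4: z = -0.2596 + 0.1679i, |z|^2 = 0.0956
Iter 5: z = -0.2308 + 0.1628i, |z|^2 = 0.0798
Iter 6: z = -0.2433 + 0.1748i, |z|^2 = 0.0897
Iter 7: z = -0.2414 + 0.1649i, |z|^2 = 0.0855
Iter 8: z = -0.2389 + 0.1704i, |z|^2 = 0.0861
Iter 9: z = -0.2419 + 0.1686i, |z|^2 = 0.0870
Iter 10: z = -0.2399 + 0.1684i, |z|^2 = 0.0859
Iter 11: z = -0.2408 + 0.1692i, |z|^2 = 0.0866

Answer: 12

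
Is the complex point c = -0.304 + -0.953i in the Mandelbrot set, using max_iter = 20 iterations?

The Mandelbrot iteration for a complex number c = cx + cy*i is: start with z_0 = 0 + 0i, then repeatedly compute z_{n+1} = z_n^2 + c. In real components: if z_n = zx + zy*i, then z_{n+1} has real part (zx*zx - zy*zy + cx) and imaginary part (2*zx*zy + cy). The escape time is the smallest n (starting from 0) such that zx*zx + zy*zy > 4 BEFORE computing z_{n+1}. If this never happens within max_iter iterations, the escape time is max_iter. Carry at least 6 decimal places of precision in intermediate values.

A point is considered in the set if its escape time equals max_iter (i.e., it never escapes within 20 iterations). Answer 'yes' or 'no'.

z_0 = 0 + 0i, c = -0.3040 + -0.9530i
Iter 1: z = -0.3040 + -0.9530i, |z|^2 = 1.0006
Iter 2: z = -1.1198 + -0.3736i, |z|^2 = 1.3935
Iter 3: z = 0.8104 + -0.1163i, |z|^2 = 0.6702
Iter 4: z = 0.3392 + -1.1416i, |z|^2 = 1.4182
Iter 5: z = -1.4921 + -1.7274i, |z|^2 = 5.2103
Escaped at iteration 5

Answer: no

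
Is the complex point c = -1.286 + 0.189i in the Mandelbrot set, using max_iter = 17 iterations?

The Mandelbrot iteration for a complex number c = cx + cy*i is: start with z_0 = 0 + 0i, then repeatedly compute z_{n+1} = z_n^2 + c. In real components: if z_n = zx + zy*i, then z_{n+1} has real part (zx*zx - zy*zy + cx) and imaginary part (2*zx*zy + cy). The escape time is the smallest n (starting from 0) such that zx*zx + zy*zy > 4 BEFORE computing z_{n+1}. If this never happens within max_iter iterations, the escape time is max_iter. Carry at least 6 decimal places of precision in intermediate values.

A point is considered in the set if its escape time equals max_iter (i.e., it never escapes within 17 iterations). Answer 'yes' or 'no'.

Answer: no

Derivation:
z_0 = 0 + 0i, c = -1.2860 + 0.1890i
Iter 1: z = -1.2860 + 0.1890i, |z|^2 = 1.6895
Iter 2: z = 0.3321 + -0.2971i, |z|^2 = 0.1985
Iter 3: z = -1.2640 + -0.0083i, |z|^2 = 1.5978
Iter 4: z = 0.3116 + 0.2100i, |z|^2 = 0.1412
Iter 5: z = -1.2330 + 0.3199i, |z|^2 = 1.6227
Iter 6: z = 0.1320 + -0.5999i, |z|^2 = 0.3773
Iter 7: z = -1.6285 + 0.0307i, |z|^2 = 2.6528
Iter 8: z = 1.3650 + 0.0891i, |z|^2 = 1.8711
Iter 9: z = 0.5692 + 0.4323i, |z|^2 = 0.5109
Iter 10: z = -1.1489 + 0.6811i, |z|^2 = 1.7839
Iter 11: z = -0.4300 + -1.3761i, |z|^2 = 2.0785
Iter 12: z = -2.9948 + 1.3723i, |z|^2 = 10.8523
Escaped at iteration 12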